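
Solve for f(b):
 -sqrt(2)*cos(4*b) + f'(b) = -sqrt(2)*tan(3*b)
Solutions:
 f(b) = C1 + sqrt(2)*log(cos(3*b))/3 + sqrt(2)*sin(4*b)/4


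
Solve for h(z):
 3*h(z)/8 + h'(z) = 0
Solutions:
 h(z) = C1*exp(-3*z/8)


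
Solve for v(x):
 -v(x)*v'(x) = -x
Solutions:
 v(x) = -sqrt(C1 + x^2)
 v(x) = sqrt(C1 + x^2)


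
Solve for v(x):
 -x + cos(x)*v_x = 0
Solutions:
 v(x) = C1 + Integral(x/cos(x), x)


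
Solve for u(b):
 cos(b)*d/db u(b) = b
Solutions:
 u(b) = C1 + Integral(b/cos(b), b)


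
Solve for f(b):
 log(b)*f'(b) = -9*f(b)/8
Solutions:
 f(b) = C1*exp(-9*li(b)/8)


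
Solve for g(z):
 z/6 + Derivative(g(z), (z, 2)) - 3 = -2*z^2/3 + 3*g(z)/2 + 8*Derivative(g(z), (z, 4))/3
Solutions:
 g(z) = 4*z^2/9 + z/9 + (C1*sin(sqrt(3)*z*sin(atan(sqrt(15))/2)/2) + C2*cos(sqrt(3)*z*sin(atan(sqrt(15))/2)/2))*exp(-sqrt(3)*z*cos(atan(sqrt(15))/2)/2) + (C3*sin(sqrt(3)*z*sin(atan(sqrt(15))/2)/2) + C4*cos(sqrt(3)*z*sin(atan(sqrt(15))/2)/2))*exp(sqrt(3)*z*cos(atan(sqrt(15))/2)/2) - 38/27


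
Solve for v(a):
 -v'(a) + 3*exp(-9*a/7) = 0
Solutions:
 v(a) = C1 - 7*exp(-9*a/7)/3


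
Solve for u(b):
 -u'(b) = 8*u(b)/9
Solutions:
 u(b) = C1*exp(-8*b/9)


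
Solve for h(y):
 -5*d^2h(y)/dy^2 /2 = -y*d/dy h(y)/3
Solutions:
 h(y) = C1 + C2*erfi(sqrt(15)*y/15)


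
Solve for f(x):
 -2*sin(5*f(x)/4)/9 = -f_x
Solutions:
 -2*x/9 + 2*log(cos(5*f(x)/4) - 1)/5 - 2*log(cos(5*f(x)/4) + 1)/5 = C1


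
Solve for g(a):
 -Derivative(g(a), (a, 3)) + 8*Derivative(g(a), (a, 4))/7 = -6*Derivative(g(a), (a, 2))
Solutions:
 g(a) = C1 + C2*a + (C3*sin(sqrt(1295)*a/16) + C4*cos(sqrt(1295)*a/16))*exp(7*a/16)


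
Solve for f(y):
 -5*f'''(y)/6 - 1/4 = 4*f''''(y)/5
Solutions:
 f(y) = C1 + C2*y + C3*y^2 + C4*exp(-25*y/24) - y^3/20


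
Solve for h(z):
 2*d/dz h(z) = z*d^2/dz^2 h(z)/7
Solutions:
 h(z) = C1 + C2*z^15


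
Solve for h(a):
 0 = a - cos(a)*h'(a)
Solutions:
 h(a) = C1 + Integral(a/cos(a), a)


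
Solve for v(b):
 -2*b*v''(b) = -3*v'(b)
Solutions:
 v(b) = C1 + C2*b^(5/2)


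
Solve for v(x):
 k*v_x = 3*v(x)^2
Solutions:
 v(x) = -k/(C1*k + 3*x)


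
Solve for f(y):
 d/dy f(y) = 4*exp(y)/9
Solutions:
 f(y) = C1 + 4*exp(y)/9


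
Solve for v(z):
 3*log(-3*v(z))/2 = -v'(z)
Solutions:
 2*Integral(1/(log(-_y) + log(3)), (_y, v(z)))/3 = C1 - z


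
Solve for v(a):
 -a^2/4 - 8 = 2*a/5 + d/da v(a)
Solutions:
 v(a) = C1 - a^3/12 - a^2/5 - 8*a


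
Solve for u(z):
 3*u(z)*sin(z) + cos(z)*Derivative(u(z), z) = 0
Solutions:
 u(z) = C1*cos(z)^3


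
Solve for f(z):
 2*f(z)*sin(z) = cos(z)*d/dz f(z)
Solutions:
 f(z) = C1/cos(z)^2


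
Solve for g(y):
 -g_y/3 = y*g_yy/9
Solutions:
 g(y) = C1 + C2/y^2


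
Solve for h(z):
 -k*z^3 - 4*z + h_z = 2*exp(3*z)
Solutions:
 h(z) = C1 + k*z^4/4 + 2*z^2 + 2*exp(3*z)/3


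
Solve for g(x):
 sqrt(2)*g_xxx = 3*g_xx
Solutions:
 g(x) = C1 + C2*x + C3*exp(3*sqrt(2)*x/2)


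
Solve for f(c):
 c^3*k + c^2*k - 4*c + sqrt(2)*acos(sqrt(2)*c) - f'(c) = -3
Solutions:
 f(c) = C1 + c^4*k/4 + c^3*k/3 - 2*c^2 + 3*c + sqrt(2)*(c*acos(sqrt(2)*c) - sqrt(2)*sqrt(1 - 2*c^2)/2)


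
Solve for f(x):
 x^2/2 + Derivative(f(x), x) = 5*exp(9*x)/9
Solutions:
 f(x) = C1 - x^3/6 + 5*exp(9*x)/81


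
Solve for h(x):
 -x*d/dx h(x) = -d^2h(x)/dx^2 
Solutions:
 h(x) = C1 + C2*erfi(sqrt(2)*x/2)


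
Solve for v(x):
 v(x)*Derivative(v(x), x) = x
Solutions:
 v(x) = -sqrt(C1 + x^2)
 v(x) = sqrt(C1 + x^2)


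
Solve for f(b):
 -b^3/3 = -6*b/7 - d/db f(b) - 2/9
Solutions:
 f(b) = C1 + b^4/12 - 3*b^2/7 - 2*b/9


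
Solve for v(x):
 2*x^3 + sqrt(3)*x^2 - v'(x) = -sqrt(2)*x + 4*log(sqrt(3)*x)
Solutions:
 v(x) = C1 + x^4/2 + sqrt(3)*x^3/3 + sqrt(2)*x^2/2 - 4*x*log(x) - x*log(9) + 4*x


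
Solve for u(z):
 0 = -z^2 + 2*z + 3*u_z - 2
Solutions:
 u(z) = C1 + z^3/9 - z^2/3 + 2*z/3


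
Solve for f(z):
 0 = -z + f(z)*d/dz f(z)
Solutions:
 f(z) = -sqrt(C1 + z^2)
 f(z) = sqrt(C1 + z^2)


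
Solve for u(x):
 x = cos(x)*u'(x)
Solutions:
 u(x) = C1 + Integral(x/cos(x), x)


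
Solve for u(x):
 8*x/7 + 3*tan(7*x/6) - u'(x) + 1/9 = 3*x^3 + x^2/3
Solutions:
 u(x) = C1 - 3*x^4/4 - x^3/9 + 4*x^2/7 + x/9 - 18*log(cos(7*x/6))/7


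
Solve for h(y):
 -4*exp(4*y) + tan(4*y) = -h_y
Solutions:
 h(y) = C1 + exp(4*y) + log(cos(4*y))/4


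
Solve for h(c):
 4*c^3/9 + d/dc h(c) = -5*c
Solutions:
 h(c) = C1 - c^4/9 - 5*c^2/2


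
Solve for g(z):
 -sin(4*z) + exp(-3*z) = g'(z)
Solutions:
 g(z) = C1 + cos(4*z)/4 - exp(-3*z)/3


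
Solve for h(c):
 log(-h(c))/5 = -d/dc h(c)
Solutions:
 -li(-h(c)) = C1 - c/5


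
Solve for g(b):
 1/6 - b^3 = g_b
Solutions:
 g(b) = C1 - b^4/4 + b/6


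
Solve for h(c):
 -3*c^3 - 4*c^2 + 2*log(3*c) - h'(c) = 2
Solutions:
 h(c) = C1 - 3*c^4/4 - 4*c^3/3 + 2*c*log(c) - 4*c + 2*c*log(3)


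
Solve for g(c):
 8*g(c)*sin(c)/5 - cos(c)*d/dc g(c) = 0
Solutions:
 g(c) = C1/cos(c)^(8/5)


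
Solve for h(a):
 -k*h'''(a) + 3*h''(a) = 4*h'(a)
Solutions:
 h(a) = C1 + C2*exp(a*(3 - sqrt(9 - 16*k))/(2*k)) + C3*exp(a*(sqrt(9 - 16*k) + 3)/(2*k))


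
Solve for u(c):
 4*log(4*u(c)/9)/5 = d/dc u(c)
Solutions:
 -5*Integral(1/(log(_y) - 2*log(3) + 2*log(2)), (_y, u(c)))/4 = C1 - c


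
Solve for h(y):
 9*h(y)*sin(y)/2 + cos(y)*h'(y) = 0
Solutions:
 h(y) = C1*cos(y)^(9/2)


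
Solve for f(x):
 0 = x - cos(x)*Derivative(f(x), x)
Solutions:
 f(x) = C1 + Integral(x/cos(x), x)


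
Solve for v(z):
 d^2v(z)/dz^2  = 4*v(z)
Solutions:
 v(z) = C1*exp(-2*z) + C2*exp(2*z)


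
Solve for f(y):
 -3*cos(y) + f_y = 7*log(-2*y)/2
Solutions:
 f(y) = C1 + 7*y*log(-y)/2 - 7*y/2 + 7*y*log(2)/2 + 3*sin(y)


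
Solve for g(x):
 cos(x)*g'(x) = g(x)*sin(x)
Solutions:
 g(x) = C1/cos(x)


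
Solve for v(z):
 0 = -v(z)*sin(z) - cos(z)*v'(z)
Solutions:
 v(z) = C1*cos(z)


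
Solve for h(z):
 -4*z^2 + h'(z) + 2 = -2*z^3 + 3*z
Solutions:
 h(z) = C1 - z^4/2 + 4*z^3/3 + 3*z^2/2 - 2*z


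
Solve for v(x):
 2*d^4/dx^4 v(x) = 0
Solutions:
 v(x) = C1 + C2*x + C3*x^2 + C4*x^3


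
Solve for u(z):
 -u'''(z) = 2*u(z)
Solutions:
 u(z) = C3*exp(-2^(1/3)*z) + (C1*sin(2^(1/3)*sqrt(3)*z/2) + C2*cos(2^(1/3)*sqrt(3)*z/2))*exp(2^(1/3)*z/2)


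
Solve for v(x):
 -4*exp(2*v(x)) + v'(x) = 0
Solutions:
 v(x) = log(-sqrt(-1/(C1 + 4*x))) - log(2)/2
 v(x) = log(-1/(C1 + 4*x))/2 - log(2)/2


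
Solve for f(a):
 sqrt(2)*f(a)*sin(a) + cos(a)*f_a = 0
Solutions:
 f(a) = C1*cos(a)^(sqrt(2))


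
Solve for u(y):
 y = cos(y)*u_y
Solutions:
 u(y) = C1 + Integral(y/cos(y), y)


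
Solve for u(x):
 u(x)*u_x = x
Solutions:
 u(x) = -sqrt(C1 + x^2)
 u(x) = sqrt(C1 + x^2)


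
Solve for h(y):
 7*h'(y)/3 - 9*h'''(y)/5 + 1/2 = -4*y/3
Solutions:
 h(y) = C1 + C2*exp(-sqrt(105)*y/9) + C3*exp(sqrt(105)*y/9) - 2*y^2/7 - 3*y/14


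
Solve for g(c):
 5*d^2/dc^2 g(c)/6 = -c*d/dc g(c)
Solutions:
 g(c) = C1 + C2*erf(sqrt(15)*c/5)


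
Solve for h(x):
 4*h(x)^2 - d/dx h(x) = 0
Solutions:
 h(x) = -1/(C1 + 4*x)


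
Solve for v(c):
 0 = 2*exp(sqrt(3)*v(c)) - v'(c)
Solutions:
 v(c) = sqrt(3)*(2*log(-1/(C1 + 2*c)) - log(3))/6


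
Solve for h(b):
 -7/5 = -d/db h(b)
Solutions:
 h(b) = C1 + 7*b/5


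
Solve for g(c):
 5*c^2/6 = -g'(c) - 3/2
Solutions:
 g(c) = C1 - 5*c^3/18 - 3*c/2


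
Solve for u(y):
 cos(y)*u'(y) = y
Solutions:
 u(y) = C1 + Integral(y/cos(y), y)


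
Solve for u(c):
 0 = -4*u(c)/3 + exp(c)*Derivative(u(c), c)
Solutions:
 u(c) = C1*exp(-4*exp(-c)/3)


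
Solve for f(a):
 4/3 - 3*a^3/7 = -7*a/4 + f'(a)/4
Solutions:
 f(a) = C1 - 3*a^4/7 + 7*a^2/2 + 16*a/3


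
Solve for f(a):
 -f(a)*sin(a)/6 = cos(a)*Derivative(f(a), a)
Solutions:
 f(a) = C1*cos(a)^(1/6)


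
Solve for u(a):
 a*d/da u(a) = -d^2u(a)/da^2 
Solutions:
 u(a) = C1 + C2*erf(sqrt(2)*a/2)


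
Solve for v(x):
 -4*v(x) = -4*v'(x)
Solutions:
 v(x) = C1*exp(x)


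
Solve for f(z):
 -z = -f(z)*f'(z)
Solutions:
 f(z) = -sqrt(C1 + z^2)
 f(z) = sqrt(C1 + z^2)


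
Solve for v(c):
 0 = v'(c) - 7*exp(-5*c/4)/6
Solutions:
 v(c) = C1 - 14*exp(-5*c/4)/15


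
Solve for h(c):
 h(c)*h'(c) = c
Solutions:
 h(c) = -sqrt(C1 + c^2)
 h(c) = sqrt(C1 + c^2)


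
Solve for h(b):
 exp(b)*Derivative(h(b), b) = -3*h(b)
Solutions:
 h(b) = C1*exp(3*exp(-b))


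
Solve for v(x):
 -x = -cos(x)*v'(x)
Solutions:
 v(x) = C1 + Integral(x/cos(x), x)


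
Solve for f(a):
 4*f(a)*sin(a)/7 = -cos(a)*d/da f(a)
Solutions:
 f(a) = C1*cos(a)^(4/7)


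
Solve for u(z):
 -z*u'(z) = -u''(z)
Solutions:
 u(z) = C1 + C2*erfi(sqrt(2)*z/2)


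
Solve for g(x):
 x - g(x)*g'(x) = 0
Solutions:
 g(x) = -sqrt(C1 + x^2)
 g(x) = sqrt(C1 + x^2)


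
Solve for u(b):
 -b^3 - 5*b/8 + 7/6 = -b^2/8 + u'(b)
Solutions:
 u(b) = C1 - b^4/4 + b^3/24 - 5*b^2/16 + 7*b/6


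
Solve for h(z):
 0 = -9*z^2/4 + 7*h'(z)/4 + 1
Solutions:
 h(z) = C1 + 3*z^3/7 - 4*z/7


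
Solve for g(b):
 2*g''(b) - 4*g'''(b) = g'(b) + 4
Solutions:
 g(b) = C1 - 4*b + (C2*sin(sqrt(3)*b/4) + C3*cos(sqrt(3)*b/4))*exp(b/4)


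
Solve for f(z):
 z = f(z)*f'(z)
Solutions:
 f(z) = -sqrt(C1 + z^2)
 f(z) = sqrt(C1 + z^2)


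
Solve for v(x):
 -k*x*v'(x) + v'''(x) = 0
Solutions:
 v(x) = C1 + Integral(C2*airyai(k^(1/3)*x) + C3*airybi(k^(1/3)*x), x)


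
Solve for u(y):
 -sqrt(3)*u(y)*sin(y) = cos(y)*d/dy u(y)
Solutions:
 u(y) = C1*cos(y)^(sqrt(3))


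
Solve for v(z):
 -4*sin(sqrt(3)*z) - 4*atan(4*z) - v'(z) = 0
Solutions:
 v(z) = C1 - 4*z*atan(4*z) + log(16*z^2 + 1)/2 + 4*sqrt(3)*cos(sqrt(3)*z)/3


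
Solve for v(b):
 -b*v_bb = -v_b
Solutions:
 v(b) = C1 + C2*b^2


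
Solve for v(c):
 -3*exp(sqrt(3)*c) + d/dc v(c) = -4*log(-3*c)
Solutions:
 v(c) = C1 - 4*c*log(-c) + 4*c*(1 - log(3)) + sqrt(3)*exp(sqrt(3)*c)


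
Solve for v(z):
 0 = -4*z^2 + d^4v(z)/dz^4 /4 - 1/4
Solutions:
 v(z) = C1 + C2*z + C3*z^2 + C4*z^3 + 2*z^6/45 + z^4/24


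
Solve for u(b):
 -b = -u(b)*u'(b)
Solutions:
 u(b) = -sqrt(C1 + b^2)
 u(b) = sqrt(C1 + b^2)


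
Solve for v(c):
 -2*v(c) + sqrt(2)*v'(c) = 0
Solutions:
 v(c) = C1*exp(sqrt(2)*c)


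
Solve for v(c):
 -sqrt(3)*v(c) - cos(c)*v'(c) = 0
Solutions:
 v(c) = C1*(sin(c) - 1)^(sqrt(3)/2)/(sin(c) + 1)^(sqrt(3)/2)


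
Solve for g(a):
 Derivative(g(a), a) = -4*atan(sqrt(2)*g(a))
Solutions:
 Integral(1/atan(sqrt(2)*_y), (_y, g(a))) = C1 - 4*a


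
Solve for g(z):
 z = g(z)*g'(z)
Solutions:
 g(z) = -sqrt(C1 + z^2)
 g(z) = sqrt(C1 + z^2)


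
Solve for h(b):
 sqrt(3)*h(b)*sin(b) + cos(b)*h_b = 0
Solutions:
 h(b) = C1*cos(b)^(sqrt(3))


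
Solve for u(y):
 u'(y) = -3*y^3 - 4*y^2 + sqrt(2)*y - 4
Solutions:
 u(y) = C1 - 3*y^4/4 - 4*y^3/3 + sqrt(2)*y^2/2 - 4*y


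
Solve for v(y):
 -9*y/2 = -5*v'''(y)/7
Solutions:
 v(y) = C1 + C2*y + C3*y^2 + 21*y^4/80


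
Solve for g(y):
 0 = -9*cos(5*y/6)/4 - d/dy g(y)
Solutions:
 g(y) = C1 - 27*sin(5*y/6)/10


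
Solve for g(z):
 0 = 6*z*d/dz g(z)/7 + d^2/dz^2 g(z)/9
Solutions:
 g(z) = C1 + C2*erf(3*sqrt(21)*z/7)


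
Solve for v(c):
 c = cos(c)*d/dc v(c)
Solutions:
 v(c) = C1 + Integral(c/cos(c), c)


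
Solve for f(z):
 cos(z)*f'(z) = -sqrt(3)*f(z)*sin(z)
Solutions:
 f(z) = C1*cos(z)^(sqrt(3))


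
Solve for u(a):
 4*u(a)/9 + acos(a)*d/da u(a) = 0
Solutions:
 u(a) = C1*exp(-4*Integral(1/acos(a), a)/9)


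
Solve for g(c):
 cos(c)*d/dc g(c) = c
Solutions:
 g(c) = C1 + Integral(c/cos(c), c)


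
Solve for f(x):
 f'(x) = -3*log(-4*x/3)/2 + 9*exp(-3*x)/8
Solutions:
 f(x) = C1 - 3*x*log(-x)/2 + x*(-3*log(2) + 3/2 + 3*log(3)/2) - 3*exp(-3*x)/8


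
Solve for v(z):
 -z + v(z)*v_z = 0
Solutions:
 v(z) = -sqrt(C1 + z^2)
 v(z) = sqrt(C1 + z^2)


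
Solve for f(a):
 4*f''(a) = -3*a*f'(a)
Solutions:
 f(a) = C1 + C2*erf(sqrt(6)*a/4)


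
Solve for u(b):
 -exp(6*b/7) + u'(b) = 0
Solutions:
 u(b) = C1 + 7*exp(6*b/7)/6


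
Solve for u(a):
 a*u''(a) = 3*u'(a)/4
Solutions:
 u(a) = C1 + C2*a^(7/4)


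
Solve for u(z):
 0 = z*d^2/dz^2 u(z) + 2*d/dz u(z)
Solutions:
 u(z) = C1 + C2/z


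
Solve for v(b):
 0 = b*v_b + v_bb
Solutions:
 v(b) = C1 + C2*erf(sqrt(2)*b/2)


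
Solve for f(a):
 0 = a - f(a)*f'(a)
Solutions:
 f(a) = -sqrt(C1 + a^2)
 f(a) = sqrt(C1 + a^2)


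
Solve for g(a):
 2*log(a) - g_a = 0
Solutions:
 g(a) = C1 + 2*a*log(a) - 2*a


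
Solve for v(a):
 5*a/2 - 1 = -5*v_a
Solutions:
 v(a) = C1 - a^2/4 + a/5


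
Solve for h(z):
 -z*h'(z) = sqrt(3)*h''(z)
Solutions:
 h(z) = C1 + C2*erf(sqrt(2)*3^(3/4)*z/6)


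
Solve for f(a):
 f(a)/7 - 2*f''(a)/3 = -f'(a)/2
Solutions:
 f(a) = C1*exp(a*(21 - sqrt(1113))/56) + C2*exp(a*(21 + sqrt(1113))/56)


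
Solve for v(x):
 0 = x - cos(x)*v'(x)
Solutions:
 v(x) = C1 + Integral(x/cos(x), x)


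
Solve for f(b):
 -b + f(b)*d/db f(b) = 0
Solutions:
 f(b) = -sqrt(C1 + b^2)
 f(b) = sqrt(C1 + b^2)


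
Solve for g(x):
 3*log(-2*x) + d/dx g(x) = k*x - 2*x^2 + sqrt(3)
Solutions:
 g(x) = C1 + k*x^2/2 - 2*x^3/3 - 3*x*log(-x) + x*(-3*log(2) + sqrt(3) + 3)


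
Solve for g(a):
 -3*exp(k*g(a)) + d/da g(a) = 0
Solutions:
 g(a) = Piecewise((log(-1/(C1*k + 3*a*k))/k, Ne(k, 0)), (nan, True))
 g(a) = Piecewise((C1 + 3*a, Eq(k, 0)), (nan, True))


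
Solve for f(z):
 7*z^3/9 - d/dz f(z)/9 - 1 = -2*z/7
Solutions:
 f(z) = C1 + 7*z^4/4 + 9*z^2/7 - 9*z


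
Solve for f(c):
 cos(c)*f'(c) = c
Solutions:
 f(c) = C1 + Integral(c/cos(c), c)


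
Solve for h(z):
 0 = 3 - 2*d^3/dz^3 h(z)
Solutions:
 h(z) = C1 + C2*z + C3*z^2 + z^3/4


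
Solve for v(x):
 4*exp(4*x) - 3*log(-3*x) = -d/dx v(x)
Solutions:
 v(x) = C1 + 3*x*log(-x) + 3*x*(-1 + log(3)) - exp(4*x)


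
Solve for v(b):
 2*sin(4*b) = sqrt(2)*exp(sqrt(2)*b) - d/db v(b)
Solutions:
 v(b) = C1 + exp(sqrt(2)*b) + cos(4*b)/2


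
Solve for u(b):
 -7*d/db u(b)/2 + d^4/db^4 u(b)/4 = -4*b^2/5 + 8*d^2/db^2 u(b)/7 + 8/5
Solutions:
 u(b) = C1 + C2*exp(-b*(32/(sqrt(8841441)/441 + 7)^(1/3) + 21*(sqrt(8841441)/441 + 7)^(1/3))/42)*sin(sqrt(3)*b*(-21*(sqrt(8841441)/441 + 7)^(1/3) + 32/(sqrt(8841441)/441 + 7)^(1/3))/42) + C3*exp(-b*(32/(sqrt(8841441)/441 + 7)^(1/3) + 21*(sqrt(8841441)/441 + 7)^(1/3))/42)*cos(sqrt(3)*b*(-21*(sqrt(8841441)/441 + 7)^(1/3) + 32/(sqrt(8841441)/441 + 7)^(1/3))/42) + C4*exp(b*(32/(21*(sqrt(8841441)/441 + 7)^(1/3)) + (sqrt(8841441)/441 + 7)^(1/3))) + 8*b^3/105 - 128*b^2/1715 - 6864*b/16807


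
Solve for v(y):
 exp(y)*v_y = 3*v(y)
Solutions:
 v(y) = C1*exp(-3*exp(-y))


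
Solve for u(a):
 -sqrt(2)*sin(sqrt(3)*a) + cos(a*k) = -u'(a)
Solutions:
 u(a) = C1 - sqrt(6)*cos(sqrt(3)*a)/3 - sin(a*k)/k


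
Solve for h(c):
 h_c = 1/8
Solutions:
 h(c) = C1 + c/8


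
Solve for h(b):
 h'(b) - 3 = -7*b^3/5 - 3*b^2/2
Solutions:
 h(b) = C1 - 7*b^4/20 - b^3/2 + 3*b


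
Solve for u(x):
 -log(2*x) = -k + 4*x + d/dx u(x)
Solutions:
 u(x) = C1 + k*x - 2*x^2 - x*log(x) - x*log(2) + x


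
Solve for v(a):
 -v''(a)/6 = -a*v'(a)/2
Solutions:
 v(a) = C1 + C2*erfi(sqrt(6)*a/2)


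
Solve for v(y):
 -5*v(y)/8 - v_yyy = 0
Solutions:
 v(y) = C3*exp(-5^(1/3)*y/2) + (C1*sin(sqrt(3)*5^(1/3)*y/4) + C2*cos(sqrt(3)*5^(1/3)*y/4))*exp(5^(1/3)*y/4)


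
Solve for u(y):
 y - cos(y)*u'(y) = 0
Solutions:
 u(y) = C1 + Integral(y/cos(y), y)


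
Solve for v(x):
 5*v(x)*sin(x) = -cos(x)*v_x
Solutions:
 v(x) = C1*cos(x)^5


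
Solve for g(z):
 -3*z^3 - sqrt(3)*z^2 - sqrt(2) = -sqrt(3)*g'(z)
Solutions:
 g(z) = C1 + sqrt(3)*z^4/4 + z^3/3 + sqrt(6)*z/3


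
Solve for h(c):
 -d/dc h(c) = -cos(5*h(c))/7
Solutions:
 -c/7 - log(sin(5*h(c)) - 1)/10 + log(sin(5*h(c)) + 1)/10 = C1


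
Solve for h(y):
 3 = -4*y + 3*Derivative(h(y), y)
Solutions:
 h(y) = C1 + 2*y^2/3 + y


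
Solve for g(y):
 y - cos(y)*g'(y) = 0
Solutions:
 g(y) = C1 + Integral(y/cos(y), y)


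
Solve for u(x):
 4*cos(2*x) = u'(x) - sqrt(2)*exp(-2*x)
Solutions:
 u(x) = C1 + 2*sin(2*x) - sqrt(2)*exp(-2*x)/2


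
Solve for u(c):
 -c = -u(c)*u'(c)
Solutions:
 u(c) = -sqrt(C1 + c^2)
 u(c) = sqrt(C1 + c^2)


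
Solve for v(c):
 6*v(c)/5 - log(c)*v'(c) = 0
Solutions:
 v(c) = C1*exp(6*li(c)/5)


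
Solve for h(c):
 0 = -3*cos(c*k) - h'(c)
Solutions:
 h(c) = C1 - 3*sin(c*k)/k


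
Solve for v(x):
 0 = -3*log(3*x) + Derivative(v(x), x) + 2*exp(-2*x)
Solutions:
 v(x) = C1 + 3*x*log(x) + 3*x*(-1 + log(3)) + exp(-2*x)


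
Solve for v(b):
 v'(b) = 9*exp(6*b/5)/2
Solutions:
 v(b) = C1 + 15*exp(6*b/5)/4


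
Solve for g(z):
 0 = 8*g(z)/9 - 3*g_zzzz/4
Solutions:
 g(z) = C1*exp(-2*6^(1/4)*z/3) + C2*exp(2*6^(1/4)*z/3) + C3*sin(2*6^(1/4)*z/3) + C4*cos(2*6^(1/4)*z/3)


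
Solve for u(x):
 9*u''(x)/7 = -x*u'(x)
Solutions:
 u(x) = C1 + C2*erf(sqrt(14)*x/6)


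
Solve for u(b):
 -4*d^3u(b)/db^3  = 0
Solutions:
 u(b) = C1 + C2*b + C3*b^2


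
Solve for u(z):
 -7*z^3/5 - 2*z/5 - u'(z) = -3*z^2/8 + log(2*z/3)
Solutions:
 u(z) = C1 - 7*z^4/20 + z^3/8 - z^2/5 - z*log(z) + z*log(3/2) + z


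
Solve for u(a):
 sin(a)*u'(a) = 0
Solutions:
 u(a) = C1


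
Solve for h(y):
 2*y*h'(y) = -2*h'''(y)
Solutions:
 h(y) = C1 + Integral(C2*airyai(-y) + C3*airybi(-y), y)


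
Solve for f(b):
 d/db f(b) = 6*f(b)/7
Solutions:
 f(b) = C1*exp(6*b/7)


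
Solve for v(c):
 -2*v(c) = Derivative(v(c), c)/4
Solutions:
 v(c) = C1*exp(-8*c)


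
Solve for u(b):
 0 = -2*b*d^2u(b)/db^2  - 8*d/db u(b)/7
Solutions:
 u(b) = C1 + C2*b^(3/7)


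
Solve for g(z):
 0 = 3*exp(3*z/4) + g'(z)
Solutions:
 g(z) = C1 - 4*exp(3*z/4)


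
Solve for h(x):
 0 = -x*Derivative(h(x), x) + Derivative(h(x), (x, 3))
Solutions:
 h(x) = C1 + Integral(C2*airyai(x) + C3*airybi(x), x)


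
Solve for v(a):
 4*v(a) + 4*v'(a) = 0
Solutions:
 v(a) = C1*exp(-a)


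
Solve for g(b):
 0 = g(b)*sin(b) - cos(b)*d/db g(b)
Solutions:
 g(b) = C1/cos(b)


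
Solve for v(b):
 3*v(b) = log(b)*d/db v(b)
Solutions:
 v(b) = C1*exp(3*li(b))


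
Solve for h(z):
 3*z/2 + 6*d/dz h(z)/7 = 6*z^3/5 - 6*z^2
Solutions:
 h(z) = C1 + 7*z^4/20 - 7*z^3/3 - 7*z^2/8


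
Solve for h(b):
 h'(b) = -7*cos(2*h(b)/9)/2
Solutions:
 7*b/2 - 9*log(sin(2*h(b)/9) - 1)/4 + 9*log(sin(2*h(b)/9) + 1)/4 = C1


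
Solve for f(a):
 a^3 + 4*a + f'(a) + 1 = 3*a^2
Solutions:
 f(a) = C1 - a^4/4 + a^3 - 2*a^2 - a


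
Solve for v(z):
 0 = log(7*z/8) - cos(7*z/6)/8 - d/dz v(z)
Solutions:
 v(z) = C1 + z*log(z) - 3*z*log(2) - z + z*log(7) - 3*sin(7*z/6)/28


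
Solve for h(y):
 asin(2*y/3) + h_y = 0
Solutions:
 h(y) = C1 - y*asin(2*y/3) - sqrt(9 - 4*y^2)/2


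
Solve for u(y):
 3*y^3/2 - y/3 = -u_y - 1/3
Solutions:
 u(y) = C1 - 3*y^4/8 + y^2/6 - y/3


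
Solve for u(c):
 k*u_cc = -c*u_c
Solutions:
 u(c) = C1 + C2*sqrt(k)*erf(sqrt(2)*c*sqrt(1/k)/2)


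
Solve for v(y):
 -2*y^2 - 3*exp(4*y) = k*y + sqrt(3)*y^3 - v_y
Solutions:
 v(y) = C1 + k*y^2/2 + sqrt(3)*y^4/4 + 2*y^3/3 + 3*exp(4*y)/4


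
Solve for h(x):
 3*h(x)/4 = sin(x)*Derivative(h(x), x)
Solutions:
 h(x) = C1*(cos(x) - 1)^(3/8)/(cos(x) + 1)^(3/8)


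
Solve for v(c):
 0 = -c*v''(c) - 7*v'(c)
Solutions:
 v(c) = C1 + C2/c^6


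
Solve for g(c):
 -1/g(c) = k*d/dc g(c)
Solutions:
 g(c) = -sqrt(C1 - 2*c/k)
 g(c) = sqrt(C1 - 2*c/k)


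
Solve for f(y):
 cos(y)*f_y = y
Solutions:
 f(y) = C1 + Integral(y/cos(y), y)


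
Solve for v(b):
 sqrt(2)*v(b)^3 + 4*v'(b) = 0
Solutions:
 v(b) = -sqrt(2)*sqrt(-1/(C1 - sqrt(2)*b))
 v(b) = sqrt(2)*sqrt(-1/(C1 - sqrt(2)*b))


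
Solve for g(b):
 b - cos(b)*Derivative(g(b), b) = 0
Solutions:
 g(b) = C1 + Integral(b/cos(b), b)


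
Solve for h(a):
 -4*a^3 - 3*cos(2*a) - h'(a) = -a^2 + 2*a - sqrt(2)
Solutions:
 h(a) = C1 - a^4 + a^3/3 - a^2 + sqrt(2)*a - 3*sin(2*a)/2


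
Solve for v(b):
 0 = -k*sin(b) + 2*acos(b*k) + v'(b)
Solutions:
 v(b) = C1 - k*cos(b) - 2*Piecewise((b*acos(b*k) - sqrt(-b^2*k^2 + 1)/k, Ne(k, 0)), (pi*b/2, True))


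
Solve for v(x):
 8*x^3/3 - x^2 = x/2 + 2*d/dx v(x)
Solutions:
 v(x) = C1 + x^4/3 - x^3/6 - x^2/8


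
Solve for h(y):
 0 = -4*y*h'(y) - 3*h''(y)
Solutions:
 h(y) = C1 + C2*erf(sqrt(6)*y/3)


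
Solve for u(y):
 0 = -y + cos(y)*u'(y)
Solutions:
 u(y) = C1 + Integral(y/cos(y), y)


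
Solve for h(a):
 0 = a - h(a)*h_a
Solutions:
 h(a) = -sqrt(C1 + a^2)
 h(a) = sqrt(C1 + a^2)


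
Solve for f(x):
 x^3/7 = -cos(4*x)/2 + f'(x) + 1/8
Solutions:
 f(x) = C1 + x^4/28 - x/8 + sin(4*x)/8


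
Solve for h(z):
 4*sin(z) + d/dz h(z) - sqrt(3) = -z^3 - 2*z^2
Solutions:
 h(z) = C1 - z^4/4 - 2*z^3/3 + sqrt(3)*z + 4*cos(z)


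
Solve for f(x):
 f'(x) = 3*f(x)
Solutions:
 f(x) = C1*exp(3*x)


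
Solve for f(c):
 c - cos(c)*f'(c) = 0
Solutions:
 f(c) = C1 + Integral(c/cos(c), c)


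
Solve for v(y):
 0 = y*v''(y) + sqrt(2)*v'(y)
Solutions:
 v(y) = C1 + C2*y^(1 - sqrt(2))


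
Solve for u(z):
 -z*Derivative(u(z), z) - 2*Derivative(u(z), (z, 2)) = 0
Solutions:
 u(z) = C1 + C2*erf(z/2)


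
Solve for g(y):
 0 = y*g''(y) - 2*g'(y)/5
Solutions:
 g(y) = C1 + C2*y^(7/5)


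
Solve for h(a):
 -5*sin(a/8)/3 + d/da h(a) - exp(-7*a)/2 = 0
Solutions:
 h(a) = C1 - 40*cos(a/8)/3 - exp(-7*a)/14


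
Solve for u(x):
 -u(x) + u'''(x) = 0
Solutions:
 u(x) = C3*exp(x) + (C1*sin(sqrt(3)*x/2) + C2*cos(sqrt(3)*x/2))*exp(-x/2)


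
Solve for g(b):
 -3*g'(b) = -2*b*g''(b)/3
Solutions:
 g(b) = C1 + C2*b^(11/2)


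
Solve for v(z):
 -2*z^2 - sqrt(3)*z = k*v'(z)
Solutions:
 v(z) = C1 - 2*z^3/(3*k) - sqrt(3)*z^2/(2*k)


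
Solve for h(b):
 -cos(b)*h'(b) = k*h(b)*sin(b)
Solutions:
 h(b) = C1*exp(k*log(cos(b)))


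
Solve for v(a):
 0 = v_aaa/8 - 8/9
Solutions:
 v(a) = C1 + C2*a + C3*a^2 + 32*a^3/27


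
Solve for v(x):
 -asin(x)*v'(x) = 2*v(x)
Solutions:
 v(x) = C1*exp(-2*Integral(1/asin(x), x))


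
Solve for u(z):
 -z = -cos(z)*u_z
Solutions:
 u(z) = C1 + Integral(z/cos(z), z)


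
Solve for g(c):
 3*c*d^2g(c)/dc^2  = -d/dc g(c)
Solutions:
 g(c) = C1 + C2*c^(2/3)


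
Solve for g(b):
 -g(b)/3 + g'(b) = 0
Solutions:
 g(b) = C1*exp(b/3)


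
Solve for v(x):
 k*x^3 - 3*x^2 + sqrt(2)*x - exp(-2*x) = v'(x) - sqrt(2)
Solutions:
 v(x) = C1 + k*x^4/4 - x^3 + sqrt(2)*x^2/2 + sqrt(2)*x + exp(-2*x)/2


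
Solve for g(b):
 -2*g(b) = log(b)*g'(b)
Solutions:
 g(b) = C1*exp(-2*li(b))


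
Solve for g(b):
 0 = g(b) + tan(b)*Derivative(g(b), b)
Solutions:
 g(b) = C1/sin(b)


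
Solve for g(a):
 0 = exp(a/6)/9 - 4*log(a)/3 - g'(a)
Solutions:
 g(a) = C1 - 4*a*log(a)/3 + 4*a/3 + 2*exp(a/6)/3


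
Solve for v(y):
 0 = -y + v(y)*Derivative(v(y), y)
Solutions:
 v(y) = -sqrt(C1 + y^2)
 v(y) = sqrt(C1 + y^2)


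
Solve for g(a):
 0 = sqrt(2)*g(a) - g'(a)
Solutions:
 g(a) = C1*exp(sqrt(2)*a)


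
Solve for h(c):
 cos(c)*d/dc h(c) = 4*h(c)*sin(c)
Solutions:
 h(c) = C1/cos(c)^4


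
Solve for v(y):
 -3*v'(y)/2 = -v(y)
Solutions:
 v(y) = C1*exp(2*y/3)


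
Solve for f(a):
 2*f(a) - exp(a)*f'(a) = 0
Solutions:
 f(a) = C1*exp(-2*exp(-a))


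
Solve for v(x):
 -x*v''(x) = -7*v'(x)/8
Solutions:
 v(x) = C1 + C2*x^(15/8)


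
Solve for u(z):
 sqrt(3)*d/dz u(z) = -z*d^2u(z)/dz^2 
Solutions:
 u(z) = C1 + C2*z^(1 - sqrt(3))


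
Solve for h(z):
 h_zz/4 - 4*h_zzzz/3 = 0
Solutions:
 h(z) = C1 + C2*z + C3*exp(-sqrt(3)*z/4) + C4*exp(sqrt(3)*z/4)


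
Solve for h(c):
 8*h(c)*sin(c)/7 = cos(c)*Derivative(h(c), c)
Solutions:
 h(c) = C1/cos(c)^(8/7)


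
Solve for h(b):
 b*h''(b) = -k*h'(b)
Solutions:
 h(b) = C1 + b^(1 - re(k))*(C2*sin(log(b)*Abs(im(k))) + C3*cos(log(b)*im(k)))


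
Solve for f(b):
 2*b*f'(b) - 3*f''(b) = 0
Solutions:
 f(b) = C1 + C2*erfi(sqrt(3)*b/3)


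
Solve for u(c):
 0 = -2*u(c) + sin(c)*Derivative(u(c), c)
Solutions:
 u(c) = C1*(cos(c) - 1)/(cos(c) + 1)


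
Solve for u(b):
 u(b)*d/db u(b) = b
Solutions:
 u(b) = -sqrt(C1 + b^2)
 u(b) = sqrt(C1 + b^2)


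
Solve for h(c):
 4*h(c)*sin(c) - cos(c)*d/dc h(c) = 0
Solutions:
 h(c) = C1/cos(c)^4


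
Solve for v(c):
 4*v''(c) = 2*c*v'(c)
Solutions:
 v(c) = C1 + C2*erfi(c/2)


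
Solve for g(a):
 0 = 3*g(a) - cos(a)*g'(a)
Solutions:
 g(a) = C1*(sin(a) + 1)^(3/2)/(sin(a) - 1)^(3/2)


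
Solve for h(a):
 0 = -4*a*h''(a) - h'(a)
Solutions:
 h(a) = C1 + C2*a^(3/4)


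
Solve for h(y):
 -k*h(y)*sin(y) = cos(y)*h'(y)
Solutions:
 h(y) = C1*exp(k*log(cos(y)))


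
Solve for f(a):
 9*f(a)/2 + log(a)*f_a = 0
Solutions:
 f(a) = C1*exp(-9*li(a)/2)


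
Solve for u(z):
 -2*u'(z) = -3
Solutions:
 u(z) = C1 + 3*z/2


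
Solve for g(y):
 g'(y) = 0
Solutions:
 g(y) = C1


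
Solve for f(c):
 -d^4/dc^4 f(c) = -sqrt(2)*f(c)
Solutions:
 f(c) = C1*exp(-2^(1/8)*c) + C2*exp(2^(1/8)*c) + C3*sin(2^(1/8)*c) + C4*cos(2^(1/8)*c)


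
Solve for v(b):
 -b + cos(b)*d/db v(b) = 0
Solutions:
 v(b) = C1 + Integral(b/cos(b), b)


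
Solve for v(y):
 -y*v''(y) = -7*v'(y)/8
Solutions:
 v(y) = C1 + C2*y^(15/8)


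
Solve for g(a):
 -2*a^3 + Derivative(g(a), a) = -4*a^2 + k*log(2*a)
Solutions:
 g(a) = C1 + a^4/2 - 4*a^3/3 + a*k*log(a) - a*k + a*k*log(2)


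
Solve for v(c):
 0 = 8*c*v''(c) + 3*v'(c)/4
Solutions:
 v(c) = C1 + C2*c^(29/32)


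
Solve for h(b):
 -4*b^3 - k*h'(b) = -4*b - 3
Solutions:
 h(b) = C1 - b^4/k + 2*b^2/k + 3*b/k


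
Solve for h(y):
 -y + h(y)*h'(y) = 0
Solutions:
 h(y) = -sqrt(C1 + y^2)
 h(y) = sqrt(C1 + y^2)


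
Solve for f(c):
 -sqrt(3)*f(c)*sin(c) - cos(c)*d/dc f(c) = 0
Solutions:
 f(c) = C1*cos(c)^(sqrt(3))


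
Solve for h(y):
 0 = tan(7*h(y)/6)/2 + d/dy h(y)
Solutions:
 h(y) = -6*asin(C1*exp(-7*y/12))/7 + 6*pi/7
 h(y) = 6*asin(C1*exp(-7*y/12))/7


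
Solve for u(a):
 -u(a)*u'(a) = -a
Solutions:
 u(a) = -sqrt(C1 + a^2)
 u(a) = sqrt(C1 + a^2)


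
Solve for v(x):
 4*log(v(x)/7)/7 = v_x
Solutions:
 7*Integral(1/(-log(_y) + log(7)), (_y, v(x)))/4 = C1 - x


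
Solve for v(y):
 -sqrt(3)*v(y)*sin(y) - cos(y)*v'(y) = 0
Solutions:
 v(y) = C1*cos(y)^(sqrt(3))


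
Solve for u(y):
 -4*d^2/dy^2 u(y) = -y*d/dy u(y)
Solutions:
 u(y) = C1 + C2*erfi(sqrt(2)*y/4)


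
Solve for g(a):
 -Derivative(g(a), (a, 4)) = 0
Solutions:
 g(a) = C1 + C2*a + C3*a^2 + C4*a^3


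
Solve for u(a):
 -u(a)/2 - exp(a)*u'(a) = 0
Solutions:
 u(a) = C1*exp(exp(-a)/2)


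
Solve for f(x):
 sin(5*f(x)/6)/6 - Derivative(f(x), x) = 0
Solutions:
 -x/6 + 3*log(cos(5*f(x)/6) - 1)/5 - 3*log(cos(5*f(x)/6) + 1)/5 = C1


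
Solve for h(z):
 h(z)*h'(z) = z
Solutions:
 h(z) = -sqrt(C1 + z^2)
 h(z) = sqrt(C1 + z^2)


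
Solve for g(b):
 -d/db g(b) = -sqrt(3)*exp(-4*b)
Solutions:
 g(b) = C1 - sqrt(3)*exp(-4*b)/4


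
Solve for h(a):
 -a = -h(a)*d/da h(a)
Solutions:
 h(a) = -sqrt(C1 + a^2)
 h(a) = sqrt(C1 + a^2)


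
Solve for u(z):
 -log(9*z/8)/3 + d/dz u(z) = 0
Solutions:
 u(z) = C1 + z*log(z)/3 - z*log(2) - z/3 + 2*z*log(3)/3


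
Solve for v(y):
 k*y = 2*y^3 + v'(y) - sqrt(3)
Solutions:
 v(y) = C1 + k*y^2/2 - y^4/2 + sqrt(3)*y


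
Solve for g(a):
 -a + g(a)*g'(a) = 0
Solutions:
 g(a) = -sqrt(C1 + a^2)
 g(a) = sqrt(C1 + a^2)


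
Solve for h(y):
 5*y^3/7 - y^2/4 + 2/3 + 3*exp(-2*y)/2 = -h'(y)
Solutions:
 h(y) = C1 - 5*y^4/28 + y^3/12 - 2*y/3 + 3*exp(-2*y)/4


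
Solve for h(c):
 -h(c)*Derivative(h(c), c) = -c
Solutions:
 h(c) = -sqrt(C1 + c^2)
 h(c) = sqrt(C1 + c^2)


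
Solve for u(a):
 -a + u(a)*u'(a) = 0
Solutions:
 u(a) = -sqrt(C1 + a^2)
 u(a) = sqrt(C1 + a^2)


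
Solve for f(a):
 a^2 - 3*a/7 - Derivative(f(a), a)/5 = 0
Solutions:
 f(a) = C1 + 5*a^3/3 - 15*a^2/14


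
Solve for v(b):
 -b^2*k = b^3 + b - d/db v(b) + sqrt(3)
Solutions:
 v(b) = C1 + b^4/4 + b^3*k/3 + b^2/2 + sqrt(3)*b


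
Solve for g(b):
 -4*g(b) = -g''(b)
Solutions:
 g(b) = C1*exp(-2*b) + C2*exp(2*b)


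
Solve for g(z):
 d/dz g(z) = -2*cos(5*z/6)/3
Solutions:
 g(z) = C1 - 4*sin(5*z/6)/5


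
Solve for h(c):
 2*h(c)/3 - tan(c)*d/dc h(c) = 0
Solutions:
 h(c) = C1*sin(c)^(2/3)


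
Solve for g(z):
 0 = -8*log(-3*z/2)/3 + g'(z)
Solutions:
 g(z) = C1 + 8*z*log(-z)/3 + 8*z*(-1 - log(2) + log(3))/3


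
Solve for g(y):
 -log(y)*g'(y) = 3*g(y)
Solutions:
 g(y) = C1*exp(-3*li(y))


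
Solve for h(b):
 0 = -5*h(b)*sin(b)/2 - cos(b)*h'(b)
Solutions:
 h(b) = C1*cos(b)^(5/2)


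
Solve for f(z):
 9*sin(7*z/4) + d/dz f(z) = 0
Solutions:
 f(z) = C1 + 36*cos(7*z/4)/7


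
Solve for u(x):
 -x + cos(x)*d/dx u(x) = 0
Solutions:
 u(x) = C1 + Integral(x/cos(x), x)


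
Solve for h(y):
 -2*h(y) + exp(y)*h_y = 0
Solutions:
 h(y) = C1*exp(-2*exp(-y))


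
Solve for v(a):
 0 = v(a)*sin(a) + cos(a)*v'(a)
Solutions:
 v(a) = C1*cos(a)


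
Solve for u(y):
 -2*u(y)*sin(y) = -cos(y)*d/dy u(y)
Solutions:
 u(y) = C1/cos(y)^2


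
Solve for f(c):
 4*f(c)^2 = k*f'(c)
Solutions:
 f(c) = -k/(C1*k + 4*c)


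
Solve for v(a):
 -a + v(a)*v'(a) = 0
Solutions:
 v(a) = -sqrt(C1 + a^2)
 v(a) = sqrt(C1 + a^2)


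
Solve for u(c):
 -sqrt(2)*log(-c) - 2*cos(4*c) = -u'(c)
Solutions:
 u(c) = C1 + sqrt(2)*c*(log(-c) - 1) + sin(4*c)/2


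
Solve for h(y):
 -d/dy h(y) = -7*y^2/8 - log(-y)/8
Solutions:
 h(y) = C1 + 7*y^3/24 + y*log(-y)/8 - y/8


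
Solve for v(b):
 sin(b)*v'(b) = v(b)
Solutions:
 v(b) = C1*sqrt(cos(b) - 1)/sqrt(cos(b) + 1)


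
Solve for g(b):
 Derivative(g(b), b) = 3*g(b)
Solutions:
 g(b) = C1*exp(3*b)


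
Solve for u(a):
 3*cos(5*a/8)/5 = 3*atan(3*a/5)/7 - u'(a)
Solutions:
 u(a) = C1 + 3*a*atan(3*a/5)/7 - 5*log(9*a^2 + 25)/14 - 24*sin(5*a/8)/25


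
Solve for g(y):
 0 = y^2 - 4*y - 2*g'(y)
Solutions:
 g(y) = C1 + y^3/6 - y^2


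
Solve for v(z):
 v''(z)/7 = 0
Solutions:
 v(z) = C1 + C2*z


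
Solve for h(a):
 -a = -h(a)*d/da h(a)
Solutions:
 h(a) = -sqrt(C1 + a^2)
 h(a) = sqrt(C1 + a^2)


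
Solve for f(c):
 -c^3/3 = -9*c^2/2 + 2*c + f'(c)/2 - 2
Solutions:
 f(c) = C1 - c^4/6 + 3*c^3 - 2*c^2 + 4*c


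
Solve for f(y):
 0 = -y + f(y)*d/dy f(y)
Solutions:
 f(y) = -sqrt(C1 + y^2)
 f(y) = sqrt(C1 + y^2)


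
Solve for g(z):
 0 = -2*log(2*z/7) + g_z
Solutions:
 g(z) = C1 + 2*z*log(z) + z*log(4/49) - 2*z


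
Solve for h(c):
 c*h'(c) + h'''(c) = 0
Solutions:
 h(c) = C1 + Integral(C2*airyai(-c) + C3*airybi(-c), c)


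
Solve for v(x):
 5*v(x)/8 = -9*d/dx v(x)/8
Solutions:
 v(x) = C1*exp(-5*x/9)


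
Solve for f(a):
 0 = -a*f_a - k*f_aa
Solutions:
 f(a) = C1 + C2*sqrt(k)*erf(sqrt(2)*a*sqrt(1/k)/2)


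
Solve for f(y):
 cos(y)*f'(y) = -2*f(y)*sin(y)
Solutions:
 f(y) = C1*cos(y)^2


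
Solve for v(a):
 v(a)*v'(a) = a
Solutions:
 v(a) = -sqrt(C1 + a^2)
 v(a) = sqrt(C1 + a^2)


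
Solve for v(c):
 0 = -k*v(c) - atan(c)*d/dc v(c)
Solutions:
 v(c) = C1*exp(-k*Integral(1/atan(c), c))


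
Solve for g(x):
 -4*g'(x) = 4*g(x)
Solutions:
 g(x) = C1*exp(-x)


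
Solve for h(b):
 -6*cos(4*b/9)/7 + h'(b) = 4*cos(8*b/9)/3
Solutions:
 h(b) = C1 + 27*sin(4*b/9)/14 + 3*sin(8*b/9)/2


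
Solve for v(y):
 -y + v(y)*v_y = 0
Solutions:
 v(y) = -sqrt(C1 + y^2)
 v(y) = sqrt(C1 + y^2)


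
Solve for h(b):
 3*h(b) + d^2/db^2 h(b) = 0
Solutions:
 h(b) = C1*sin(sqrt(3)*b) + C2*cos(sqrt(3)*b)


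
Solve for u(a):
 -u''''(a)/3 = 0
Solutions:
 u(a) = C1 + C2*a + C3*a^2 + C4*a^3


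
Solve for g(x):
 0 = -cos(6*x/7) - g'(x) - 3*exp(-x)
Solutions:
 g(x) = C1 - 7*sin(6*x/7)/6 + 3*exp(-x)


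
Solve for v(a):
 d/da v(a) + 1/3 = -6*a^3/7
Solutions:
 v(a) = C1 - 3*a^4/14 - a/3


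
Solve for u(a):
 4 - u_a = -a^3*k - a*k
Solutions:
 u(a) = C1 + a^4*k/4 + a^2*k/2 + 4*a


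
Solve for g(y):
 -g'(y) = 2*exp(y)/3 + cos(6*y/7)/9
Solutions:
 g(y) = C1 - 2*exp(y)/3 - 7*sin(6*y/7)/54


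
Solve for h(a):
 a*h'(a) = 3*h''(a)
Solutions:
 h(a) = C1 + C2*erfi(sqrt(6)*a/6)


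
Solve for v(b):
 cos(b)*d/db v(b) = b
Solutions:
 v(b) = C1 + Integral(b/cos(b), b)


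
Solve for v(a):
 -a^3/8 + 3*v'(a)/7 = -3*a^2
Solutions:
 v(a) = C1 + 7*a^4/96 - 7*a^3/3


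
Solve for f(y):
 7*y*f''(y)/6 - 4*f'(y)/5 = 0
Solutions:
 f(y) = C1 + C2*y^(59/35)


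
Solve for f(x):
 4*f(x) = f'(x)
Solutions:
 f(x) = C1*exp(4*x)


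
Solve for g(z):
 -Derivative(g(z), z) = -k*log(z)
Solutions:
 g(z) = C1 + k*z*log(z) - k*z


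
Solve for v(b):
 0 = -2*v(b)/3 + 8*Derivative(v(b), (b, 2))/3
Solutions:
 v(b) = C1*exp(-b/2) + C2*exp(b/2)


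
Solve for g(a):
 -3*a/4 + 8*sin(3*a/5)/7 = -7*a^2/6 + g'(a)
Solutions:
 g(a) = C1 + 7*a^3/18 - 3*a^2/8 - 40*cos(3*a/5)/21


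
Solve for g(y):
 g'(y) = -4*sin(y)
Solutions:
 g(y) = C1 + 4*cos(y)


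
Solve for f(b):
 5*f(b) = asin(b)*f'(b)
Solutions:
 f(b) = C1*exp(5*Integral(1/asin(b), b))


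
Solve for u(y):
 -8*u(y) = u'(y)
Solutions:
 u(y) = C1*exp(-8*y)


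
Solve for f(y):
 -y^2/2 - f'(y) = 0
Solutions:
 f(y) = C1 - y^3/6


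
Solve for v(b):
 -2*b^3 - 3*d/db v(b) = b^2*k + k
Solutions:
 v(b) = C1 - b^4/6 - b^3*k/9 - b*k/3


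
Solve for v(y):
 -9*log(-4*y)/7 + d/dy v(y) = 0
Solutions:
 v(y) = C1 + 9*y*log(-y)/7 + 9*y*(-1 + 2*log(2))/7


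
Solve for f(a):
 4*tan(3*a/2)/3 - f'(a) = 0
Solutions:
 f(a) = C1 - 8*log(cos(3*a/2))/9


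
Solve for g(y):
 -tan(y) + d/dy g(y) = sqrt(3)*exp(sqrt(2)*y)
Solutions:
 g(y) = C1 + sqrt(6)*exp(sqrt(2)*y)/2 - log(cos(y))


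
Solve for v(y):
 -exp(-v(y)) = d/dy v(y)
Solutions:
 v(y) = log(C1 - y)


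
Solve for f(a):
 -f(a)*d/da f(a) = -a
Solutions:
 f(a) = -sqrt(C1 + a^2)
 f(a) = sqrt(C1 + a^2)


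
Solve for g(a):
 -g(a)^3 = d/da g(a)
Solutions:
 g(a) = -sqrt(2)*sqrt(-1/(C1 - a))/2
 g(a) = sqrt(2)*sqrt(-1/(C1 - a))/2


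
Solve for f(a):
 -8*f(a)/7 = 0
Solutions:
 f(a) = 0


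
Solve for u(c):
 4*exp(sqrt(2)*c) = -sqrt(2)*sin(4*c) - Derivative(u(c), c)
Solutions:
 u(c) = C1 - 2*sqrt(2)*exp(sqrt(2)*c) + sqrt(2)*cos(4*c)/4


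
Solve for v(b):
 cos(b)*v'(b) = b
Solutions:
 v(b) = C1 + Integral(b/cos(b), b)


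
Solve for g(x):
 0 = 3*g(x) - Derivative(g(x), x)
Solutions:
 g(x) = C1*exp(3*x)


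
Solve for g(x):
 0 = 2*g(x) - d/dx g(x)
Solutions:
 g(x) = C1*exp(2*x)


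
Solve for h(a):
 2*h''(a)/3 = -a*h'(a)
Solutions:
 h(a) = C1 + C2*erf(sqrt(3)*a/2)


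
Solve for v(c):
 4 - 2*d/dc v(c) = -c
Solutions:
 v(c) = C1 + c^2/4 + 2*c


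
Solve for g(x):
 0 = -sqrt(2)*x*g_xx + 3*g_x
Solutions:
 g(x) = C1 + C2*x^(1 + 3*sqrt(2)/2)


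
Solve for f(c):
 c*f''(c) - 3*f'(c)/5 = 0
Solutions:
 f(c) = C1 + C2*c^(8/5)


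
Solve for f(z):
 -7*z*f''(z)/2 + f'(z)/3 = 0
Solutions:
 f(z) = C1 + C2*z^(23/21)


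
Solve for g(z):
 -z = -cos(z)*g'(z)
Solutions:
 g(z) = C1 + Integral(z/cos(z), z)


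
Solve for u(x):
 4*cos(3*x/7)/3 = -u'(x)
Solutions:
 u(x) = C1 - 28*sin(3*x/7)/9


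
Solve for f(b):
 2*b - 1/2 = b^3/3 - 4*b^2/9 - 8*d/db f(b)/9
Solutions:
 f(b) = C1 + 3*b^4/32 - b^3/6 - 9*b^2/8 + 9*b/16


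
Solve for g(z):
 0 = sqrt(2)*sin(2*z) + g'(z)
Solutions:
 g(z) = C1 + sqrt(2)*cos(2*z)/2


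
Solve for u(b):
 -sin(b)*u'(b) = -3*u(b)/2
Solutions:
 u(b) = C1*(cos(b) - 1)^(3/4)/(cos(b) + 1)^(3/4)


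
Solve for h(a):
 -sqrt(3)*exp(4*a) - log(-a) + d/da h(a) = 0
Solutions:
 h(a) = C1 + a*log(-a) - a + sqrt(3)*exp(4*a)/4


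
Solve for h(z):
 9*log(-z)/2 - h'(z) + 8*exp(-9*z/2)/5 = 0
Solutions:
 h(z) = C1 + 9*z*log(-z)/2 - 9*z/2 - 16*exp(-9*z/2)/45


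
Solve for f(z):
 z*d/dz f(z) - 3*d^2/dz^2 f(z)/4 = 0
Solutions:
 f(z) = C1 + C2*erfi(sqrt(6)*z/3)


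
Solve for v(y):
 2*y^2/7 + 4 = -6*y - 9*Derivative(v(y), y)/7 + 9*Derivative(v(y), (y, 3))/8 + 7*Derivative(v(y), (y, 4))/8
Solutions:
 v(y) = C1 + C2*exp(-y*(3*3^(1/3)/(2*sqrt(154) + 25)^(1/3) + 6 + 3^(2/3)*(2*sqrt(154) + 25)^(1/3))/14)*sin(3*3^(1/6)*y*(-(2*sqrt(154) + 25)^(1/3) + 3^(2/3)/(2*sqrt(154) + 25)^(1/3))/14) + C3*exp(-y*(3*3^(1/3)/(2*sqrt(154) + 25)^(1/3) + 6 + 3^(2/3)*(2*sqrt(154) + 25)^(1/3))/14)*cos(3*3^(1/6)*y*(-(2*sqrt(154) + 25)^(1/3) + 3^(2/3)/(2*sqrt(154) + 25)^(1/3))/14) + C4*exp(y*(-3 + 3*3^(1/3)/(2*sqrt(154) + 25)^(1/3) + 3^(2/3)*(2*sqrt(154) + 25)^(1/3))/7) - 2*y^3/27 - 7*y^2/3 - 7*y/2


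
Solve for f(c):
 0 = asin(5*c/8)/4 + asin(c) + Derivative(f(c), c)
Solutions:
 f(c) = C1 - c*asin(5*c/8)/4 - c*asin(c) - sqrt(1 - c^2) - sqrt(64 - 25*c^2)/20


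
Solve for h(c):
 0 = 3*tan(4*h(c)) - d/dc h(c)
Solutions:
 h(c) = -asin(C1*exp(12*c))/4 + pi/4
 h(c) = asin(C1*exp(12*c))/4


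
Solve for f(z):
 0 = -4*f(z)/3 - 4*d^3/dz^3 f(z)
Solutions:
 f(z) = C3*exp(-3^(2/3)*z/3) + (C1*sin(3^(1/6)*z/2) + C2*cos(3^(1/6)*z/2))*exp(3^(2/3)*z/6)


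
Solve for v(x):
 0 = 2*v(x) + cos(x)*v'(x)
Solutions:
 v(x) = C1*(sin(x) - 1)/(sin(x) + 1)


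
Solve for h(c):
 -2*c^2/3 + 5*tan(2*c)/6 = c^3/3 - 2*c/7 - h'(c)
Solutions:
 h(c) = C1 + c^4/12 + 2*c^3/9 - c^2/7 + 5*log(cos(2*c))/12


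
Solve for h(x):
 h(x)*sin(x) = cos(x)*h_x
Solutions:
 h(x) = C1/cos(x)


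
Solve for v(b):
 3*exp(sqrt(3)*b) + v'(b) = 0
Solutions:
 v(b) = C1 - sqrt(3)*exp(sqrt(3)*b)


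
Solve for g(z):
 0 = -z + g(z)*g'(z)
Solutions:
 g(z) = -sqrt(C1 + z^2)
 g(z) = sqrt(C1 + z^2)


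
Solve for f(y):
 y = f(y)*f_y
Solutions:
 f(y) = -sqrt(C1 + y^2)
 f(y) = sqrt(C1 + y^2)


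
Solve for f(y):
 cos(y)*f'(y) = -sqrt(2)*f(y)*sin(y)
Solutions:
 f(y) = C1*cos(y)^(sqrt(2))


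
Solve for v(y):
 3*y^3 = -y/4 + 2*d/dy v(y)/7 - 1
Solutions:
 v(y) = C1 + 21*y^4/8 + 7*y^2/16 + 7*y/2


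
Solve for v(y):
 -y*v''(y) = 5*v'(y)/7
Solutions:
 v(y) = C1 + C2*y^(2/7)


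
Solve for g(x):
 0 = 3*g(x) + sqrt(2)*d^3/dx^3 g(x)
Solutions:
 g(x) = C3*exp(-2^(5/6)*3^(1/3)*x/2) + (C1*sin(6^(5/6)*x/4) + C2*cos(6^(5/6)*x/4))*exp(2^(5/6)*3^(1/3)*x/4)


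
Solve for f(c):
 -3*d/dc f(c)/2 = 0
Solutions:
 f(c) = C1


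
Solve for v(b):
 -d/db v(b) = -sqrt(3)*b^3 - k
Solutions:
 v(b) = C1 + sqrt(3)*b^4/4 + b*k


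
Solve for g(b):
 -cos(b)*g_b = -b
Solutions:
 g(b) = C1 + Integral(b/cos(b), b)


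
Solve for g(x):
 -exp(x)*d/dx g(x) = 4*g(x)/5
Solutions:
 g(x) = C1*exp(4*exp(-x)/5)


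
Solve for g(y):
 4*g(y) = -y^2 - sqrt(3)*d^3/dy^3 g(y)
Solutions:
 g(y) = C3*exp(-2^(2/3)*3^(5/6)*y/3) - y^2/4 + (C1*sin(2^(2/3)*3^(1/3)*y/2) + C2*cos(2^(2/3)*3^(1/3)*y/2))*exp(2^(2/3)*3^(5/6)*y/6)


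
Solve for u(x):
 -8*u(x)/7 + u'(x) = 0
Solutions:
 u(x) = C1*exp(8*x/7)


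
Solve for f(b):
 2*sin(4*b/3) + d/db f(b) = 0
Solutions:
 f(b) = C1 + 3*cos(4*b/3)/2


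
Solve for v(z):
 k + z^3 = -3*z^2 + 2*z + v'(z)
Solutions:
 v(z) = C1 + k*z + z^4/4 + z^3 - z^2


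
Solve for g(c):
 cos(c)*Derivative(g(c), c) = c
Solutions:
 g(c) = C1 + Integral(c/cos(c), c)
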